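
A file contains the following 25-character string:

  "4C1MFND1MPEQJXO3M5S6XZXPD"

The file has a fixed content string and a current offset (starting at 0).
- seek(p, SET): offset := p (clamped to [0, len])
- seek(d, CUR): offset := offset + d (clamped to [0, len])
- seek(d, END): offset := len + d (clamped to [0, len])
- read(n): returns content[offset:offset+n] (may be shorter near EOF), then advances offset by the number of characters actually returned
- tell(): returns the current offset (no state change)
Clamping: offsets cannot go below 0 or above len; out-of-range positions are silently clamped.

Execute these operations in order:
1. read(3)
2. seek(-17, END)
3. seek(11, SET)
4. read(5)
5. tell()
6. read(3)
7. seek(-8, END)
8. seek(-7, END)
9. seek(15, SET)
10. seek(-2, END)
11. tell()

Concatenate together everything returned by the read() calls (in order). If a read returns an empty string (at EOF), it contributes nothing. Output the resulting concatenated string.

After 1 (read(3)): returned '4C1', offset=3
After 2 (seek(-17, END)): offset=8
After 3 (seek(11, SET)): offset=11
After 4 (read(5)): returned 'QJXO3', offset=16
After 5 (tell()): offset=16
After 6 (read(3)): returned 'M5S', offset=19
After 7 (seek(-8, END)): offset=17
After 8 (seek(-7, END)): offset=18
After 9 (seek(15, SET)): offset=15
After 10 (seek(-2, END)): offset=23
After 11 (tell()): offset=23

Answer: 4C1QJXO3M5S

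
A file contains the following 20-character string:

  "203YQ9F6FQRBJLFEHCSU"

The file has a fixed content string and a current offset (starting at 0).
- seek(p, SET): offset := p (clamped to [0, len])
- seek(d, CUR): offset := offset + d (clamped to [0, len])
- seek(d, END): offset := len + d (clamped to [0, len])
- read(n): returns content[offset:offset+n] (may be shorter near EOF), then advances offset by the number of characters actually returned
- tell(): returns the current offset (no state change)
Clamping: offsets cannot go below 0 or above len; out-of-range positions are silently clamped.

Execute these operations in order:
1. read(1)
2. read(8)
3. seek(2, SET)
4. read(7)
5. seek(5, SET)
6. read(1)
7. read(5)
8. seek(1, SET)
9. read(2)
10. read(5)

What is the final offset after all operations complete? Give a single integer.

After 1 (read(1)): returned '2', offset=1
After 2 (read(8)): returned '03YQ9F6F', offset=9
After 3 (seek(2, SET)): offset=2
After 4 (read(7)): returned '3YQ9F6F', offset=9
After 5 (seek(5, SET)): offset=5
After 6 (read(1)): returned '9', offset=6
After 7 (read(5)): returned 'F6FQR', offset=11
After 8 (seek(1, SET)): offset=1
After 9 (read(2)): returned '03', offset=3
After 10 (read(5)): returned 'YQ9F6', offset=8

Answer: 8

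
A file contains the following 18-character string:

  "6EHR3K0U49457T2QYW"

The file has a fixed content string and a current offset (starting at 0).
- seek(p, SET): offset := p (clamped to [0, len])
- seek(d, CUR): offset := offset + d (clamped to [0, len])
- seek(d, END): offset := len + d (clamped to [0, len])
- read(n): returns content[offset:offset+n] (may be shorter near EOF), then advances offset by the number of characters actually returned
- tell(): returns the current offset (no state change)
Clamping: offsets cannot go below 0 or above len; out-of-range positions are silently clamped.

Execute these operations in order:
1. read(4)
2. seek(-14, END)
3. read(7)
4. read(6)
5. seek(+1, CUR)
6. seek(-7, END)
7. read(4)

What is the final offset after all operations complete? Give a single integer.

Answer: 15

Derivation:
After 1 (read(4)): returned '6EHR', offset=4
After 2 (seek(-14, END)): offset=4
After 3 (read(7)): returned '3K0U494', offset=11
After 4 (read(6)): returned '57T2QY', offset=17
After 5 (seek(+1, CUR)): offset=18
After 6 (seek(-7, END)): offset=11
After 7 (read(4)): returned '57T2', offset=15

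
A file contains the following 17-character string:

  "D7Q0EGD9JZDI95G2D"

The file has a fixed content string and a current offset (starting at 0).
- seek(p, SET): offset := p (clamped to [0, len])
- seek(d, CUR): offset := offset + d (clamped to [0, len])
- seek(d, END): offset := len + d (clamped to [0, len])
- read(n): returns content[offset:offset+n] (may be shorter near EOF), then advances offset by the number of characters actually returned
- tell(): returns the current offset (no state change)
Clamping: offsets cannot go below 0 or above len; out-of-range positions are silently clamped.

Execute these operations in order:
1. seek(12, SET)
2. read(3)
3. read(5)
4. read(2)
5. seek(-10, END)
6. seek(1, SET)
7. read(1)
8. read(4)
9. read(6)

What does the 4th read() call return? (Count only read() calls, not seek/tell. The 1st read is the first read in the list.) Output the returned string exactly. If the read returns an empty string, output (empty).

Answer: 7

Derivation:
After 1 (seek(12, SET)): offset=12
After 2 (read(3)): returned '95G', offset=15
After 3 (read(5)): returned '2D', offset=17
After 4 (read(2)): returned '', offset=17
After 5 (seek(-10, END)): offset=7
After 6 (seek(1, SET)): offset=1
After 7 (read(1)): returned '7', offset=2
After 8 (read(4)): returned 'Q0EG', offset=6
After 9 (read(6)): returned 'D9JZDI', offset=12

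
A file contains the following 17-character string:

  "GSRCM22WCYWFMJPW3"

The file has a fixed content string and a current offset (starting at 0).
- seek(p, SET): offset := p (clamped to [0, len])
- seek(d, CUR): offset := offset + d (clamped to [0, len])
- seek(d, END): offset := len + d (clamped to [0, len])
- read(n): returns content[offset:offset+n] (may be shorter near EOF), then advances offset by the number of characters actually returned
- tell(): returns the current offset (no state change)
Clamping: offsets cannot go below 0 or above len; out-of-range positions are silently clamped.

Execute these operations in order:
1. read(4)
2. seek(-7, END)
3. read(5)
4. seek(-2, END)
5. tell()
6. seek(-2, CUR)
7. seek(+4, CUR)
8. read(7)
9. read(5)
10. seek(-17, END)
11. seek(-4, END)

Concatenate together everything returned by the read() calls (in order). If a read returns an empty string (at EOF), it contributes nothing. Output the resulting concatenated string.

Answer: GSRCWFMJP

Derivation:
After 1 (read(4)): returned 'GSRC', offset=4
After 2 (seek(-7, END)): offset=10
After 3 (read(5)): returned 'WFMJP', offset=15
After 4 (seek(-2, END)): offset=15
After 5 (tell()): offset=15
After 6 (seek(-2, CUR)): offset=13
After 7 (seek(+4, CUR)): offset=17
After 8 (read(7)): returned '', offset=17
After 9 (read(5)): returned '', offset=17
After 10 (seek(-17, END)): offset=0
After 11 (seek(-4, END)): offset=13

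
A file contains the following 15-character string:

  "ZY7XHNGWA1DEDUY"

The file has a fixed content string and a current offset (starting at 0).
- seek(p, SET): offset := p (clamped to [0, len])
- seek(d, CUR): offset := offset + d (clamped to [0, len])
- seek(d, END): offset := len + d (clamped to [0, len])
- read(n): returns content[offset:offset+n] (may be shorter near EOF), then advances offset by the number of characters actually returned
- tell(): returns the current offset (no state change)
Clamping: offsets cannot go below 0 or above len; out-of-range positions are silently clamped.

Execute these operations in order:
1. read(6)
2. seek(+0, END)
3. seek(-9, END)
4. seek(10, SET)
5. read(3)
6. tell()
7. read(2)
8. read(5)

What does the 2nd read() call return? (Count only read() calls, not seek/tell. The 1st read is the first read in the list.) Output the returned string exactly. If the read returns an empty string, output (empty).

Answer: DED

Derivation:
After 1 (read(6)): returned 'ZY7XHN', offset=6
After 2 (seek(+0, END)): offset=15
After 3 (seek(-9, END)): offset=6
After 4 (seek(10, SET)): offset=10
After 5 (read(3)): returned 'DED', offset=13
After 6 (tell()): offset=13
After 7 (read(2)): returned 'UY', offset=15
After 8 (read(5)): returned '', offset=15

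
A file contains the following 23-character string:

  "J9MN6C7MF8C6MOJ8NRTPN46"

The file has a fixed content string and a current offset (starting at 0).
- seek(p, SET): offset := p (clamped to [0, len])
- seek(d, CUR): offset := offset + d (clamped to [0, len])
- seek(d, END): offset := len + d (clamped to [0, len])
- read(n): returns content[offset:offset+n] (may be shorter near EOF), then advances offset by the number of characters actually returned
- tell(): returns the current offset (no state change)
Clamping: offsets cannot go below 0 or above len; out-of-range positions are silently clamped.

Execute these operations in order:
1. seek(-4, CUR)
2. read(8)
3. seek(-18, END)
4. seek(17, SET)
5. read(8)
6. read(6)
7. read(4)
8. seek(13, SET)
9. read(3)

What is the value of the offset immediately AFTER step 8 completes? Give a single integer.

Answer: 13

Derivation:
After 1 (seek(-4, CUR)): offset=0
After 2 (read(8)): returned 'J9MN6C7M', offset=8
After 3 (seek(-18, END)): offset=5
After 4 (seek(17, SET)): offset=17
After 5 (read(8)): returned 'RTPN46', offset=23
After 6 (read(6)): returned '', offset=23
After 7 (read(4)): returned '', offset=23
After 8 (seek(13, SET)): offset=13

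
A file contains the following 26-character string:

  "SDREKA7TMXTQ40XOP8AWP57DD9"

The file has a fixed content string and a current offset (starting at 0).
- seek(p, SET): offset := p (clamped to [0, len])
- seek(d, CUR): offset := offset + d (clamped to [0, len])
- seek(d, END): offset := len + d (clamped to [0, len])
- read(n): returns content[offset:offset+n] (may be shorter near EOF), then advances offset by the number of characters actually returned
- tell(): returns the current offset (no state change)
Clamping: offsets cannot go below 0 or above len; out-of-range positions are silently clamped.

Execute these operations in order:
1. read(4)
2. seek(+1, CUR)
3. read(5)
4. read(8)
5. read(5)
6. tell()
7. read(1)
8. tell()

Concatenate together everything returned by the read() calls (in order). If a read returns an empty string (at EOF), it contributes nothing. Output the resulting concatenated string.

Answer: SDREA7TMXTQ40XOP8AWP57D

Derivation:
After 1 (read(4)): returned 'SDRE', offset=4
After 2 (seek(+1, CUR)): offset=5
After 3 (read(5)): returned 'A7TMX', offset=10
After 4 (read(8)): returned 'TQ40XOP8', offset=18
After 5 (read(5)): returned 'AWP57', offset=23
After 6 (tell()): offset=23
After 7 (read(1)): returned 'D', offset=24
After 8 (tell()): offset=24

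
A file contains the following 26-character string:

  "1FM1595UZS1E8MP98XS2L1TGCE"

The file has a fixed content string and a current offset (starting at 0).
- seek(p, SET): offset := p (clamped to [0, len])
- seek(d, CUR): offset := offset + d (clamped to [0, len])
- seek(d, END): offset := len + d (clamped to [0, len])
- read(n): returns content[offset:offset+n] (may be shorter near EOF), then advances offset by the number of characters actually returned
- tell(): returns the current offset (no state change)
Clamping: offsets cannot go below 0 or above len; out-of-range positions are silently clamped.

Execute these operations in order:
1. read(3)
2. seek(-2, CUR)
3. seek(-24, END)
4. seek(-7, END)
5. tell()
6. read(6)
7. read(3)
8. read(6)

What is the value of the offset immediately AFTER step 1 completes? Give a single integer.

Answer: 3

Derivation:
After 1 (read(3)): returned '1FM', offset=3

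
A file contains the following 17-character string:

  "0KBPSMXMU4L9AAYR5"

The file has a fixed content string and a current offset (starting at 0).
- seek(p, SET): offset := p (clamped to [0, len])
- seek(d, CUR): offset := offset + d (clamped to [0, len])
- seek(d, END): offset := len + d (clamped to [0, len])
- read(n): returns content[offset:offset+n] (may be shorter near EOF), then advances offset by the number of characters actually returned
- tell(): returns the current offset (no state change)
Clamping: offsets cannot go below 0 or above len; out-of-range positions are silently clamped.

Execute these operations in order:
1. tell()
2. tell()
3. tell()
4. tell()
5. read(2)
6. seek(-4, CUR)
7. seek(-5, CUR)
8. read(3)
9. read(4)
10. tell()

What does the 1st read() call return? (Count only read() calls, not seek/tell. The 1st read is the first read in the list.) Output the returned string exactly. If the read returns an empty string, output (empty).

Answer: 0K

Derivation:
After 1 (tell()): offset=0
After 2 (tell()): offset=0
After 3 (tell()): offset=0
After 4 (tell()): offset=0
After 5 (read(2)): returned '0K', offset=2
After 6 (seek(-4, CUR)): offset=0
After 7 (seek(-5, CUR)): offset=0
After 8 (read(3)): returned '0KB', offset=3
After 9 (read(4)): returned 'PSMX', offset=7
After 10 (tell()): offset=7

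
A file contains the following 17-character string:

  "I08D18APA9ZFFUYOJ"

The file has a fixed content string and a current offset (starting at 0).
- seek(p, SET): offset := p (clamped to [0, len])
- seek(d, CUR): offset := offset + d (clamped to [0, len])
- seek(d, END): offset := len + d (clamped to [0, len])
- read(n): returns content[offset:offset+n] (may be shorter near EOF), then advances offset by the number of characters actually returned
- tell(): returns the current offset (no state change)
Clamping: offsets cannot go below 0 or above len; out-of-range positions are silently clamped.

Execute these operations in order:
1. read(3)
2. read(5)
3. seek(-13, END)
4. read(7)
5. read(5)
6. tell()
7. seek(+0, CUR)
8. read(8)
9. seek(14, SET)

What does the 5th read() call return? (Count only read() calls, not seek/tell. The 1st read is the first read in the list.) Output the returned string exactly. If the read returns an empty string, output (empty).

Answer: J

Derivation:
After 1 (read(3)): returned 'I08', offset=3
After 2 (read(5)): returned 'D18AP', offset=8
After 3 (seek(-13, END)): offset=4
After 4 (read(7)): returned '18APA9Z', offset=11
After 5 (read(5)): returned 'FFUYO', offset=16
After 6 (tell()): offset=16
After 7 (seek(+0, CUR)): offset=16
After 8 (read(8)): returned 'J', offset=17
After 9 (seek(14, SET)): offset=14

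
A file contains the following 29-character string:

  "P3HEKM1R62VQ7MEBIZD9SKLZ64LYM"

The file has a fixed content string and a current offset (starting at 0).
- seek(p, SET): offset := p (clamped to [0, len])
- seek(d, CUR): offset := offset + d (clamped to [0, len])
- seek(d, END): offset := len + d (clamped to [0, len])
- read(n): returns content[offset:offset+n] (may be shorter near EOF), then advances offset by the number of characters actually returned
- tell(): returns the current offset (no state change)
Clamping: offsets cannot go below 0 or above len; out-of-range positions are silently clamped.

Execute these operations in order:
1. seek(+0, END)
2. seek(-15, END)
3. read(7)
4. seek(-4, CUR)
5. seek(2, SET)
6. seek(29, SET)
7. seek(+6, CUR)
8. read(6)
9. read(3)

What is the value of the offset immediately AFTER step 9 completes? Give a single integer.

Answer: 29

Derivation:
After 1 (seek(+0, END)): offset=29
After 2 (seek(-15, END)): offset=14
After 3 (read(7)): returned 'EBIZD9S', offset=21
After 4 (seek(-4, CUR)): offset=17
After 5 (seek(2, SET)): offset=2
After 6 (seek(29, SET)): offset=29
After 7 (seek(+6, CUR)): offset=29
After 8 (read(6)): returned '', offset=29
After 9 (read(3)): returned '', offset=29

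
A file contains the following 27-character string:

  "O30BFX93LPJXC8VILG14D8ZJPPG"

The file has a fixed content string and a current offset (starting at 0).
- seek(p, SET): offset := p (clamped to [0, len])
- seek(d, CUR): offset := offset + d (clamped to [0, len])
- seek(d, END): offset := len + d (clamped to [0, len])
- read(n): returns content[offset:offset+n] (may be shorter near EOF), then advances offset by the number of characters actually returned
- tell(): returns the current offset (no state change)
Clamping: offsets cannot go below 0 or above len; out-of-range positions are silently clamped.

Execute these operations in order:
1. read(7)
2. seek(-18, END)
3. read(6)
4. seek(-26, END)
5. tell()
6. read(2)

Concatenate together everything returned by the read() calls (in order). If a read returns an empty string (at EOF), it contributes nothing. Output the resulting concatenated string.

Answer: O30BFX9PJXC8V30

Derivation:
After 1 (read(7)): returned 'O30BFX9', offset=7
After 2 (seek(-18, END)): offset=9
After 3 (read(6)): returned 'PJXC8V', offset=15
After 4 (seek(-26, END)): offset=1
After 5 (tell()): offset=1
After 6 (read(2)): returned '30', offset=3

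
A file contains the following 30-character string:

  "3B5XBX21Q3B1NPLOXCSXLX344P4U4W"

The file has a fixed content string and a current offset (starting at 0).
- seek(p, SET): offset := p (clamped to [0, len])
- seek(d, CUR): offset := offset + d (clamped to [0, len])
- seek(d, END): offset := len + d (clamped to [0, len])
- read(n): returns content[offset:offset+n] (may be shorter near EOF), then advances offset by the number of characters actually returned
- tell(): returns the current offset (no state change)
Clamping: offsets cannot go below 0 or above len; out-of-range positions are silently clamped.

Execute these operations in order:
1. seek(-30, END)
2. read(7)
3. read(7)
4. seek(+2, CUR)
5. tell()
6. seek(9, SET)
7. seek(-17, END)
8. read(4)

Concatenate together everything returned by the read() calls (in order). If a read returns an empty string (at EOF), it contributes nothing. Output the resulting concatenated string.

After 1 (seek(-30, END)): offset=0
After 2 (read(7)): returned '3B5XBX2', offset=7
After 3 (read(7)): returned '1Q3B1NP', offset=14
After 4 (seek(+2, CUR)): offset=16
After 5 (tell()): offset=16
After 6 (seek(9, SET)): offset=9
After 7 (seek(-17, END)): offset=13
After 8 (read(4)): returned 'PLOX', offset=17

Answer: 3B5XBX21Q3B1NPPLOX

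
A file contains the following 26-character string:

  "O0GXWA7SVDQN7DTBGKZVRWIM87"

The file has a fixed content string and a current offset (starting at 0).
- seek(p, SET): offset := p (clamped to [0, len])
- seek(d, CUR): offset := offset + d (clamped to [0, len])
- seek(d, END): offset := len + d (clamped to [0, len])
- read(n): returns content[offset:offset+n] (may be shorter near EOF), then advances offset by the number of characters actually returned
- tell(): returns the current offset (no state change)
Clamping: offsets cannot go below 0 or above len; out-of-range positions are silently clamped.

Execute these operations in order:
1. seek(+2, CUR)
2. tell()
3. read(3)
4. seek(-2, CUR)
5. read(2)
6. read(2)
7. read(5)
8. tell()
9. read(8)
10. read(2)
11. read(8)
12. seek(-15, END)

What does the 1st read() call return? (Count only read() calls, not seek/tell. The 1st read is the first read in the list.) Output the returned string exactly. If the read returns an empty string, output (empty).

Answer: GXW

Derivation:
After 1 (seek(+2, CUR)): offset=2
After 2 (tell()): offset=2
After 3 (read(3)): returned 'GXW', offset=5
After 4 (seek(-2, CUR)): offset=3
After 5 (read(2)): returned 'XW', offset=5
After 6 (read(2)): returned 'A7', offset=7
After 7 (read(5)): returned 'SVDQN', offset=12
After 8 (tell()): offset=12
After 9 (read(8)): returned '7DTBGKZV', offset=20
After 10 (read(2)): returned 'RW', offset=22
After 11 (read(8)): returned 'IM87', offset=26
After 12 (seek(-15, END)): offset=11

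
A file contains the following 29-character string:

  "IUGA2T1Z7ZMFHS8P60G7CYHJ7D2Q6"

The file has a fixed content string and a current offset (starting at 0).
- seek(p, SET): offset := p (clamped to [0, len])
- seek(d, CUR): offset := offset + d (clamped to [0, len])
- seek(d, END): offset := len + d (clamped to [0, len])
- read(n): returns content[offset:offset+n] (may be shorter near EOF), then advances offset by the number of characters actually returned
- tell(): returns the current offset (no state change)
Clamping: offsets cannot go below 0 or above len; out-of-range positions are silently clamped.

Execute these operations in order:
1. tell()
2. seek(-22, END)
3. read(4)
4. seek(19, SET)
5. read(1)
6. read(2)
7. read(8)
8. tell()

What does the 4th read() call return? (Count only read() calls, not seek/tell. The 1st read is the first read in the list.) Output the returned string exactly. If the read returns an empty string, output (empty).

After 1 (tell()): offset=0
After 2 (seek(-22, END)): offset=7
After 3 (read(4)): returned 'Z7ZM', offset=11
After 4 (seek(19, SET)): offset=19
After 5 (read(1)): returned '7', offset=20
After 6 (read(2)): returned 'CY', offset=22
After 7 (read(8)): returned 'HJ7D2Q6', offset=29
After 8 (tell()): offset=29

Answer: HJ7D2Q6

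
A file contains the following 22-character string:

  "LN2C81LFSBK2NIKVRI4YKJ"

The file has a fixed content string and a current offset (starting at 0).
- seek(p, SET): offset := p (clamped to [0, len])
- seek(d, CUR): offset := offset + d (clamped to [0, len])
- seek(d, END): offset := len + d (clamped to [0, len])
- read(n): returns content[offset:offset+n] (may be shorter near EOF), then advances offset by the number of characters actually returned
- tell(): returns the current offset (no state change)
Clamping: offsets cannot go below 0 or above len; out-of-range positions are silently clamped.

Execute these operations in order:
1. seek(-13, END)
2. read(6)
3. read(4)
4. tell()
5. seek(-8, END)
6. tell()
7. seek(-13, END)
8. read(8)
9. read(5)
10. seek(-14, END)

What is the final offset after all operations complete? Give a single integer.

Answer: 8

Derivation:
After 1 (seek(-13, END)): offset=9
After 2 (read(6)): returned 'BK2NIK', offset=15
After 3 (read(4)): returned 'VRI4', offset=19
After 4 (tell()): offset=19
After 5 (seek(-8, END)): offset=14
After 6 (tell()): offset=14
After 7 (seek(-13, END)): offset=9
After 8 (read(8)): returned 'BK2NIKVR', offset=17
After 9 (read(5)): returned 'I4YKJ', offset=22
After 10 (seek(-14, END)): offset=8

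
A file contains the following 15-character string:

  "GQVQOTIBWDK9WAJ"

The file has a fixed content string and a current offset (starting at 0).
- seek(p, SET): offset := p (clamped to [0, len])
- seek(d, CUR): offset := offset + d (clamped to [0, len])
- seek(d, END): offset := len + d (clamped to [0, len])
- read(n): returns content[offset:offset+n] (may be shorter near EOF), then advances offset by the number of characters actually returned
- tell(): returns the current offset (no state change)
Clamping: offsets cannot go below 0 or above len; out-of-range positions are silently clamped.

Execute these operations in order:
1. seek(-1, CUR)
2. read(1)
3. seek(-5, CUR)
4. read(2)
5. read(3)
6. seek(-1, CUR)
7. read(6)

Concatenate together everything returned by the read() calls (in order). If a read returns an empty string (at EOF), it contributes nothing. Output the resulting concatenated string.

After 1 (seek(-1, CUR)): offset=0
After 2 (read(1)): returned 'G', offset=1
After 3 (seek(-5, CUR)): offset=0
After 4 (read(2)): returned 'GQ', offset=2
After 5 (read(3)): returned 'VQO', offset=5
After 6 (seek(-1, CUR)): offset=4
After 7 (read(6)): returned 'OTIBWD', offset=10

Answer: GGQVQOOTIBWD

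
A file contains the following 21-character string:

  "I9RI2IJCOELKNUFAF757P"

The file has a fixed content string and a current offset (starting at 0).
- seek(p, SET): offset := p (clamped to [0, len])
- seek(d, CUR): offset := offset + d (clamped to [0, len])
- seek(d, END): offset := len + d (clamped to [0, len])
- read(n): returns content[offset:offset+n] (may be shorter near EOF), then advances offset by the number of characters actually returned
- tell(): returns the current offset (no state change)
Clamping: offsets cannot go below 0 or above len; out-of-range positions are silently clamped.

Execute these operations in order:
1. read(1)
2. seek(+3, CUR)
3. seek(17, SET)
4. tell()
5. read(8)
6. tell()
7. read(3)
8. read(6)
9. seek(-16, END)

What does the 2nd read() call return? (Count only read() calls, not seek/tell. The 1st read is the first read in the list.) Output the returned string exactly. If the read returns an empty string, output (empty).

Answer: 757P

Derivation:
After 1 (read(1)): returned 'I', offset=1
After 2 (seek(+3, CUR)): offset=4
After 3 (seek(17, SET)): offset=17
After 4 (tell()): offset=17
After 5 (read(8)): returned '757P', offset=21
After 6 (tell()): offset=21
After 7 (read(3)): returned '', offset=21
After 8 (read(6)): returned '', offset=21
After 9 (seek(-16, END)): offset=5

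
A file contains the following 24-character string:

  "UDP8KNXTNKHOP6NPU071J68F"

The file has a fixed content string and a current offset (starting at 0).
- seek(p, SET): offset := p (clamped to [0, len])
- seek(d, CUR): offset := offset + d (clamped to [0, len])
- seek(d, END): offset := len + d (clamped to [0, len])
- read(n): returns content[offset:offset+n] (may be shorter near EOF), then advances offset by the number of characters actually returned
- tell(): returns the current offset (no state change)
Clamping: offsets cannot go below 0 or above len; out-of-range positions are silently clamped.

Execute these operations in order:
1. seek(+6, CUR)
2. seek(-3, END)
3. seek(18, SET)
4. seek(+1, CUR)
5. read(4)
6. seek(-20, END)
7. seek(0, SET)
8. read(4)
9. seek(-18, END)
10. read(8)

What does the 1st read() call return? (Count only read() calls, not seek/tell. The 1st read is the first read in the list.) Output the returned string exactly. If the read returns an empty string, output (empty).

After 1 (seek(+6, CUR)): offset=6
After 2 (seek(-3, END)): offset=21
After 3 (seek(18, SET)): offset=18
After 4 (seek(+1, CUR)): offset=19
After 5 (read(4)): returned '1J68', offset=23
After 6 (seek(-20, END)): offset=4
After 7 (seek(0, SET)): offset=0
After 8 (read(4)): returned 'UDP8', offset=4
After 9 (seek(-18, END)): offset=6
After 10 (read(8)): returned 'XTNKHOP6', offset=14

Answer: 1J68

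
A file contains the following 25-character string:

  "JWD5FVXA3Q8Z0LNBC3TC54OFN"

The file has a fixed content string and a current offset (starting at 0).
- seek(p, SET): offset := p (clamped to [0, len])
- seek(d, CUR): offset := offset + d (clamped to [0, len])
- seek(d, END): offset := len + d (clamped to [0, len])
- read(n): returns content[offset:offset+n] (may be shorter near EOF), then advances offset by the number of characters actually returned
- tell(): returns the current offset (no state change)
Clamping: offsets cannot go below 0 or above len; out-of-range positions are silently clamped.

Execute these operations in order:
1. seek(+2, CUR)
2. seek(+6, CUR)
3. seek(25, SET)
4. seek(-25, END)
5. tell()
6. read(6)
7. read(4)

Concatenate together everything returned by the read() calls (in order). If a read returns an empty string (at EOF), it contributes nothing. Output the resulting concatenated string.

After 1 (seek(+2, CUR)): offset=2
After 2 (seek(+6, CUR)): offset=8
After 3 (seek(25, SET)): offset=25
After 4 (seek(-25, END)): offset=0
After 5 (tell()): offset=0
After 6 (read(6)): returned 'JWD5FV', offset=6
After 7 (read(4)): returned 'XA3Q', offset=10

Answer: JWD5FVXA3Q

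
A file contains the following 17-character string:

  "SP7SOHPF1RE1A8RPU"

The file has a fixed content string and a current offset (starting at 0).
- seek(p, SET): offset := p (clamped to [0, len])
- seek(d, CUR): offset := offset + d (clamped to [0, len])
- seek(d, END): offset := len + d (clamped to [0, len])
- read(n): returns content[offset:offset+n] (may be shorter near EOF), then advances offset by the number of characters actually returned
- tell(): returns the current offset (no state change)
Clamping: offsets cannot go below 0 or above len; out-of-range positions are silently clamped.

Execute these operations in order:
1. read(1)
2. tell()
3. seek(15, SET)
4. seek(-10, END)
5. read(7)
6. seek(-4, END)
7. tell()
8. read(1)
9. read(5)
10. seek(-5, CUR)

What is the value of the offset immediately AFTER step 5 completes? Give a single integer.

After 1 (read(1)): returned 'S', offset=1
After 2 (tell()): offset=1
After 3 (seek(15, SET)): offset=15
After 4 (seek(-10, END)): offset=7
After 5 (read(7)): returned 'F1RE1A8', offset=14

Answer: 14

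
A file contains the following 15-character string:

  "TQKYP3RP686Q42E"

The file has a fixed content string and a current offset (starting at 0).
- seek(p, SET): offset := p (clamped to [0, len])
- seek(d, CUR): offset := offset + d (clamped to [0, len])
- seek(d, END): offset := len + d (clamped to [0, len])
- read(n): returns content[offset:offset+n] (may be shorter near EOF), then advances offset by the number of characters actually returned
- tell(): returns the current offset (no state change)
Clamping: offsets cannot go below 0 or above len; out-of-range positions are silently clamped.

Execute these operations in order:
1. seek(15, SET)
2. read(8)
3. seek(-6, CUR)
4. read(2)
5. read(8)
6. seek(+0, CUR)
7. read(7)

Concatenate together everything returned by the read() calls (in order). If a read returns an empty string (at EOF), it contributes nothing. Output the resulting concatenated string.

After 1 (seek(15, SET)): offset=15
After 2 (read(8)): returned '', offset=15
After 3 (seek(-6, CUR)): offset=9
After 4 (read(2)): returned '86', offset=11
After 5 (read(8)): returned 'Q42E', offset=15
After 6 (seek(+0, CUR)): offset=15
After 7 (read(7)): returned '', offset=15

Answer: 86Q42E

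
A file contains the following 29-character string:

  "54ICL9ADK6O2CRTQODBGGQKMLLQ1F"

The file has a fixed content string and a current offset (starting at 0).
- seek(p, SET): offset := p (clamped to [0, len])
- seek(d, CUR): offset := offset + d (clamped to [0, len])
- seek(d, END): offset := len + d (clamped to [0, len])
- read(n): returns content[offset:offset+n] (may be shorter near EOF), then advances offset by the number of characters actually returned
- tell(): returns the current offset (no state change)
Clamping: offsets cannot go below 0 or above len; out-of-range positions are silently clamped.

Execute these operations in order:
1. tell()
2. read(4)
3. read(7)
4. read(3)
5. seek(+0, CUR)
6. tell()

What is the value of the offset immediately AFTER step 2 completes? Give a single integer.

Answer: 4

Derivation:
After 1 (tell()): offset=0
After 2 (read(4)): returned '54IC', offset=4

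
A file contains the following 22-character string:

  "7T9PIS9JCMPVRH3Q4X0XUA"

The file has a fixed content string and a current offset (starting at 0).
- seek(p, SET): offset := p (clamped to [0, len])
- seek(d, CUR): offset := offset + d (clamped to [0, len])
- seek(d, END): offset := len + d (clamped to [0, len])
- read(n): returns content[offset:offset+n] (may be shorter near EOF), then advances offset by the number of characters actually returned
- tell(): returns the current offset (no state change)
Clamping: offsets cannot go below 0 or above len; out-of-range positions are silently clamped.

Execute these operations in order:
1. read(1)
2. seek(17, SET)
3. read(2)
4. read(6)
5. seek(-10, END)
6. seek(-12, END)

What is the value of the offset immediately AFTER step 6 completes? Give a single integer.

After 1 (read(1)): returned '7', offset=1
After 2 (seek(17, SET)): offset=17
After 3 (read(2)): returned 'X0', offset=19
After 4 (read(6)): returned 'XUA', offset=22
After 5 (seek(-10, END)): offset=12
After 6 (seek(-12, END)): offset=10

Answer: 10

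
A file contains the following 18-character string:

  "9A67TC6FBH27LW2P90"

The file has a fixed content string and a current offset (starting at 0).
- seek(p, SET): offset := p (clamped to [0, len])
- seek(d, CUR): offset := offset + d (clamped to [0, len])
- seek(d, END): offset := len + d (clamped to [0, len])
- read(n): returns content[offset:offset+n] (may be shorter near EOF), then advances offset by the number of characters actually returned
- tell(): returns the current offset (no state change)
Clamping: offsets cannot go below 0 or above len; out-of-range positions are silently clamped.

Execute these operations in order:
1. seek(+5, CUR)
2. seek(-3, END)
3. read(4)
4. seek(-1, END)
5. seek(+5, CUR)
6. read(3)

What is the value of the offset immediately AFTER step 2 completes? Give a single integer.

After 1 (seek(+5, CUR)): offset=5
After 2 (seek(-3, END)): offset=15

Answer: 15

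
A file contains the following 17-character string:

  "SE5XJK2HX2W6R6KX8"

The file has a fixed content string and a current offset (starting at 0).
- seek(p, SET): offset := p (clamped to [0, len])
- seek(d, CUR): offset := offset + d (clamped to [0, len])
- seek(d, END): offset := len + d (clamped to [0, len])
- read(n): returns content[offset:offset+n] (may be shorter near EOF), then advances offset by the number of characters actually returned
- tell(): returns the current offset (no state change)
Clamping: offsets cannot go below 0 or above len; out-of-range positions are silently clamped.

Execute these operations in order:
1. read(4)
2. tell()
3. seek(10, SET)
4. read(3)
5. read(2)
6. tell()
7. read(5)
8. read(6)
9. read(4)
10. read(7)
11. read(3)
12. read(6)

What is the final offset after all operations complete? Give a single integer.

After 1 (read(4)): returned 'SE5X', offset=4
After 2 (tell()): offset=4
After 3 (seek(10, SET)): offset=10
After 4 (read(3)): returned 'W6R', offset=13
After 5 (read(2)): returned '6K', offset=15
After 6 (tell()): offset=15
After 7 (read(5)): returned 'X8', offset=17
After 8 (read(6)): returned '', offset=17
After 9 (read(4)): returned '', offset=17
After 10 (read(7)): returned '', offset=17
After 11 (read(3)): returned '', offset=17
After 12 (read(6)): returned '', offset=17

Answer: 17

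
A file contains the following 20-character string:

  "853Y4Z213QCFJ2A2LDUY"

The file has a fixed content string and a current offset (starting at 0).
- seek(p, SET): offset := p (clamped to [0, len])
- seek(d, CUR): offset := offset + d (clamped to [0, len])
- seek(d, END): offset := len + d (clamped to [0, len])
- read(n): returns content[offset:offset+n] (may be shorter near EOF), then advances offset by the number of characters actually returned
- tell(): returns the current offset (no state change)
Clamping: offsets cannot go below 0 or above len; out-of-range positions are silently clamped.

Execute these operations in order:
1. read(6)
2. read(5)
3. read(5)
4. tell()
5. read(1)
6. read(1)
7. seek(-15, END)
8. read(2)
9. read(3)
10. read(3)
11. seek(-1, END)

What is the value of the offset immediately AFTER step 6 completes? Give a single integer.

Answer: 18

Derivation:
After 1 (read(6)): returned '853Y4Z', offset=6
After 2 (read(5)): returned '213QC', offset=11
After 3 (read(5)): returned 'FJ2A2', offset=16
After 4 (tell()): offset=16
After 5 (read(1)): returned 'L', offset=17
After 6 (read(1)): returned 'D', offset=18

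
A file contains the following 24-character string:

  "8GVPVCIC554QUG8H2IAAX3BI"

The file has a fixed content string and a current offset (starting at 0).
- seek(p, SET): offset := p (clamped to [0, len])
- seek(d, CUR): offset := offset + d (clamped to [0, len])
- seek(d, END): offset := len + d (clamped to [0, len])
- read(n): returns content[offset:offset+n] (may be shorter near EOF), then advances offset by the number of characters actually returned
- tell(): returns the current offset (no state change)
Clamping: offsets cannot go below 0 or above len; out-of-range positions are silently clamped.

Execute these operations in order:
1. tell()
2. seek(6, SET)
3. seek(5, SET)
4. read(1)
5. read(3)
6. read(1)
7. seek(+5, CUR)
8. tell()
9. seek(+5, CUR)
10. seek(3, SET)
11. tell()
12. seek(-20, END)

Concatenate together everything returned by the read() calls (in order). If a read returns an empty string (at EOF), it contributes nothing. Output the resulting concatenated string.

After 1 (tell()): offset=0
After 2 (seek(6, SET)): offset=6
After 3 (seek(5, SET)): offset=5
After 4 (read(1)): returned 'C', offset=6
After 5 (read(3)): returned 'IC5', offset=9
After 6 (read(1)): returned '5', offset=10
After 7 (seek(+5, CUR)): offset=15
After 8 (tell()): offset=15
After 9 (seek(+5, CUR)): offset=20
After 10 (seek(3, SET)): offset=3
After 11 (tell()): offset=3
After 12 (seek(-20, END)): offset=4

Answer: CIC55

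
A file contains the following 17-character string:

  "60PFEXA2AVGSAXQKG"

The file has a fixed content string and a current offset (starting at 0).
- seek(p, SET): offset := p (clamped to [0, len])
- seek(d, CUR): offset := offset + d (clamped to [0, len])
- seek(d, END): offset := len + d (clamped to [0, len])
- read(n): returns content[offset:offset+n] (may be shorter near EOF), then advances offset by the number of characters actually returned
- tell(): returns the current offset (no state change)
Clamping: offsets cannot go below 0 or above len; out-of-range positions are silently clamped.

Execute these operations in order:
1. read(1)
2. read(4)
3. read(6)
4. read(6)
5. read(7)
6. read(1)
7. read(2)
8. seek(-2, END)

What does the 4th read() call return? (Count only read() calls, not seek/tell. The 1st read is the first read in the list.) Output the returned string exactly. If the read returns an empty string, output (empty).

After 1 (read(1)): returned '6', offset=1
After 2 (read(4)): returned '0PFE', offset=5
After 3 (read(6)): returned 'XA2AVG', offset=11
After 4 (read(6)): returned 'SAXQKG', offset=17
After 5 (read(7)): returned '', offset=17
After 6 (read(1)): returned '', offset=17
After 7 (read(2)): returned '', offset=17
After 8 (seek(-2, END)): offset=15

Answer: SAXQKG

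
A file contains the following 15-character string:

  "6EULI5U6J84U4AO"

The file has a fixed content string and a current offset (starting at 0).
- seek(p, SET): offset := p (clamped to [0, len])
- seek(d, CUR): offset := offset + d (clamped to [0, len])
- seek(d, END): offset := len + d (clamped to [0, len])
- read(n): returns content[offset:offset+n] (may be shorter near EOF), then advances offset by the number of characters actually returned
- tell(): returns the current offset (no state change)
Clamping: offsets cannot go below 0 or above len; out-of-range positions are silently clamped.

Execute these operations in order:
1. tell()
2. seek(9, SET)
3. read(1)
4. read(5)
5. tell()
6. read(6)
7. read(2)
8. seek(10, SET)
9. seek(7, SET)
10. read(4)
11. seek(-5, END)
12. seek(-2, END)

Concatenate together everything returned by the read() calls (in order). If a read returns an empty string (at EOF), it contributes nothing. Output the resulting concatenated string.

Answer: 84U4AO6J84

Derivation:
After 1 (tell()): offset=0
After 2 (seek(9, SET)): offset=9
After 3 (read(1)): returned '8', offset=10
After 4 (read(5)): returned '4U4AO', offset=15
After 5 (tell()): offset=15
After 6 (read(6)): returned '', offset=15
After 7 (read(2)): returned '', offset=15
After 8 (seek(10, SET)): offset=10
After 9 (seek(7, SET)): offset=7
After 10 (read(4)): returned '6J84', offset=11
After 11 (seek(-5, END)): offset=10
After 12 (seek(-2, END)): offset=13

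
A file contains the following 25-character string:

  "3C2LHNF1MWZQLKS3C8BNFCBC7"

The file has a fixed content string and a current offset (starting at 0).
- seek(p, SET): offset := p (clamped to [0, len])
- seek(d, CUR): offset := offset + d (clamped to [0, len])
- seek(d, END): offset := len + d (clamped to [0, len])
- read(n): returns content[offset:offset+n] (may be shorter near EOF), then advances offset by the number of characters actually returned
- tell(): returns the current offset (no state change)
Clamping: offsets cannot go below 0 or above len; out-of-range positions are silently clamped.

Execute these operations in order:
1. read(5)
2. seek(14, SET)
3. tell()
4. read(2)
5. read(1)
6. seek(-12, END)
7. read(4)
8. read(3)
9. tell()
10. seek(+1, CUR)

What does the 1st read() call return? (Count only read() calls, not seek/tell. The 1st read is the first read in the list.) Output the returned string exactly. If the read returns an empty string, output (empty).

After 1 (read(5)): returned '3C2LH', offset=5
After 2 (seek(14, SET)): offset=14
After 3 (tell()): offset=14
After 4 (read(2)): returned 'S3', offset=16
After 5 (read(1)): returned 'C', offset=17
After 6 (seek(-12, END)): offset=13
After 7 (read(4)): returned 'KS3C', offset=17
After 8 (read(3)): returned '8BN', offset=20
After 9 (tell()): offset=20
After 10 (seek(+1, CUR)): offset=21

Answer: 3C2LH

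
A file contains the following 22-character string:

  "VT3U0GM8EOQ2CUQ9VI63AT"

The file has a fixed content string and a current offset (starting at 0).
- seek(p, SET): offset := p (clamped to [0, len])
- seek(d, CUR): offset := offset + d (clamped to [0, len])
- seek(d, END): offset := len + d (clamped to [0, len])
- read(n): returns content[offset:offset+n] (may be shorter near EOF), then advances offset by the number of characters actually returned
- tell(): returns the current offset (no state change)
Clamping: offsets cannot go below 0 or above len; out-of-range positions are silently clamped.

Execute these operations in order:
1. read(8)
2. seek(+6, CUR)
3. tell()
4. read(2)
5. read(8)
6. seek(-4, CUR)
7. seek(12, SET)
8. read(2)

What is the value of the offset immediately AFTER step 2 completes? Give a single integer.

After 1 (read(8)): returned 'VT3U0GM8', offset=8
After 2 (seek(+6, CUR)): offset=14

Answer: 14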